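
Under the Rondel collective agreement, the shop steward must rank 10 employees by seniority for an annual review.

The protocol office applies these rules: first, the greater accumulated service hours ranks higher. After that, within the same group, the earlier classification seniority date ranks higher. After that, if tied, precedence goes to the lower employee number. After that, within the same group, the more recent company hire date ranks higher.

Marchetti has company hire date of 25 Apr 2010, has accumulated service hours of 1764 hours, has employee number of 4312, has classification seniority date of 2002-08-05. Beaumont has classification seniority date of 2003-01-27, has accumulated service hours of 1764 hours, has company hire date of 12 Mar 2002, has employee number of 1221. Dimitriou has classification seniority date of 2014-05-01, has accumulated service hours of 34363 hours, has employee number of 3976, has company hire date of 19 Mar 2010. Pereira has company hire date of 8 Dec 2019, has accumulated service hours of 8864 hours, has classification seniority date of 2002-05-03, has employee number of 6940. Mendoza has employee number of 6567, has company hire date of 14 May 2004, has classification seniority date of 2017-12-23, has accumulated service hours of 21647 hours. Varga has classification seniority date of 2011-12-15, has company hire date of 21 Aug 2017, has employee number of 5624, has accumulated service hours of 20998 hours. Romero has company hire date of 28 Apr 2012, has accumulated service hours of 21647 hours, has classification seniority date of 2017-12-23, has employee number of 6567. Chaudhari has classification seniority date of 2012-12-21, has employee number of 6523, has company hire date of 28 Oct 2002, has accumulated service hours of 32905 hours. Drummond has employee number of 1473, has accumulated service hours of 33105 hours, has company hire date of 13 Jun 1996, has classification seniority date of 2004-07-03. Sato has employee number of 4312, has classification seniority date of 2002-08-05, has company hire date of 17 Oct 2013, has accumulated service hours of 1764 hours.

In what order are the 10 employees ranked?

Dimitriou, Drummond, Chaudhari, Romero, Mendoza, Varga, Pereira, Sato, Marchetti, Beaumont

By accumulated service hours (higher first): Dimitriou (34363 hours); then Drummond (33105 hours); then Chaudhari (32905 hours); then Romero and Mendoza (both 21647 hours); then Varga (20998 hours); then Pereira (8864 hours); then Sato, Marchetti and Beaumont (each 1764 hours).
Romero and Mendoza both have classification seniority date 2017-12-23, so the next rule applies.
Romero and Mendoza both have employee number 6567, so the next rule applies.
Among Romero and Mendoza, by company hire date (later first): Romero (28 Apr 2012) before Mendoza (14 May 2004).
Among Sato, Marchetti and Beaumont, by classification seniority date (earlier first): Sato and Marchetti (2002-08-05) before Beaumont (2003-01-27).
Sato and Marchetti both have employee number 4312, so the next rule applies.
Among Sato and Marchetti, by company hire date (later first): Sato (17 Oct 2013) before Marchetti (25 Apr 2010).
Full order: Dimitriou, Drummond, Chaudhari, Romero, Mendoza, Varga, Pereira, Sato, Marchetti, Beaumont.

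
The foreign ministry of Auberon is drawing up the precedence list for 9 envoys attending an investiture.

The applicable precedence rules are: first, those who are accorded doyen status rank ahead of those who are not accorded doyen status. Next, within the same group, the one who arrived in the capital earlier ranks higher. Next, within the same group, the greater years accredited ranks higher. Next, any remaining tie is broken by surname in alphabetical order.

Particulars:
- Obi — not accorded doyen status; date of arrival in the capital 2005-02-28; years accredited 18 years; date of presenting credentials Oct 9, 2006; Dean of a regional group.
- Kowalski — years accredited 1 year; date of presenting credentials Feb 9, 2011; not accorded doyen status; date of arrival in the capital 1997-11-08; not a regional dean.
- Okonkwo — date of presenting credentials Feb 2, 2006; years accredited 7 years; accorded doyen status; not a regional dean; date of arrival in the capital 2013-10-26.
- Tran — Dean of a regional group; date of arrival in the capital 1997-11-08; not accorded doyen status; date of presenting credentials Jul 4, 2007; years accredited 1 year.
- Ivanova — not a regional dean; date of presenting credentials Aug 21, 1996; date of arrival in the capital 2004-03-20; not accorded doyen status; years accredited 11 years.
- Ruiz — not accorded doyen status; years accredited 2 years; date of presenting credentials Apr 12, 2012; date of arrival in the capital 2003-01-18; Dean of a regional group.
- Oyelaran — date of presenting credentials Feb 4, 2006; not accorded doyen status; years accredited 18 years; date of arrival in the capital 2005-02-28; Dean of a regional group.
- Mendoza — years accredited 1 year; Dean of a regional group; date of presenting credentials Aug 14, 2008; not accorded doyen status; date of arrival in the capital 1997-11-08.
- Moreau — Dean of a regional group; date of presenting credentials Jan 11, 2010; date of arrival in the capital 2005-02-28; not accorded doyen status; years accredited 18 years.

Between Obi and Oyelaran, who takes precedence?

By the first rule: Okonkwo (accorded doyen status); then Kowalski, Mendoza, Tran, Ruiz, Ivanova, Moreau, Obi and Oyelaran (each not accorded doyen status).
Among Kowalski, Mendoza, Tran, Ruiz, Ivanova, Moreau, Obi and Oyelaran, by date of arrival in the capital (earlier first): Kowalski, Mendoza and Tran (1997-11-08) before Ruiz (2003-01-18) before Ivanova (2004-03-20) before Moreau, Obi and Oyelaran (2005-02-28).
Kowalski, Mendoza and Tran all have years accredited 1 year, so the next rule applies.
Among Kowalski, Mendoza and Tran, alphabetically by surname: Kowalski before Mendoza before Tran.
Moreau, Obi and Oyelaran all have years accredited 18 years, so the next rule applies.
Among Moreau, Obi and Oyelaran, alphabetically by surname: Moreau before Obi before Oyelaran.
So Obi takes precedence.

Obi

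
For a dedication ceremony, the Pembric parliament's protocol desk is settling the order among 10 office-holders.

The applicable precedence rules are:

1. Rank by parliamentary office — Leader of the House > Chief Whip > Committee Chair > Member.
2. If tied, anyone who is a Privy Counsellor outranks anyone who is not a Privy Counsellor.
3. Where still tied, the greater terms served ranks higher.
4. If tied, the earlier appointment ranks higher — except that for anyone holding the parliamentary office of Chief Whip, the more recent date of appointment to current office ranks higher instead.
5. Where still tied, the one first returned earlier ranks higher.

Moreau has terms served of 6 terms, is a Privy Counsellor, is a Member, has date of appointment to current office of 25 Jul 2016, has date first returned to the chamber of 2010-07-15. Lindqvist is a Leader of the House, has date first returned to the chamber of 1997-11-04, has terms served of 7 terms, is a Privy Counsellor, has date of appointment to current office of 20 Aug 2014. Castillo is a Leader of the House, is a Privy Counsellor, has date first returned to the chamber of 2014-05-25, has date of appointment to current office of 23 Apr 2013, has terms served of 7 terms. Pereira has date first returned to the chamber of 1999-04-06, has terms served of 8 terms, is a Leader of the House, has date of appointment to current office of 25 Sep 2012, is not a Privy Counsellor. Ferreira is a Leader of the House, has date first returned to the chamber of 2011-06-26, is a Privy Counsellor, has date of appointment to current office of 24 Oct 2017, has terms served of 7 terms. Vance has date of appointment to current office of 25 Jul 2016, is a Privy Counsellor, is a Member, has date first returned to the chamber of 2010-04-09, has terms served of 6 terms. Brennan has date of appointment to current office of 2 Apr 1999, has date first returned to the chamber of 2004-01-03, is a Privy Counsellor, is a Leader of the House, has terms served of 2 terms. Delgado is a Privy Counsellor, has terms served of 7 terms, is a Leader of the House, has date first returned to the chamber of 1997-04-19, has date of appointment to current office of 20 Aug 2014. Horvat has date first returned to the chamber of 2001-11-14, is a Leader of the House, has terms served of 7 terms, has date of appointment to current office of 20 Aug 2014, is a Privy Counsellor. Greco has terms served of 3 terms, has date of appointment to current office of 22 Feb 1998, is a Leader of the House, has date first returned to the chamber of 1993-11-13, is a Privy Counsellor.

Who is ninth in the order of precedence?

By parliamentary office: Castillo, Delgado, Lindqvist, Horvat, Ferreira, Greco, Brennan and Pereira (Leader of the House); then Vance and Moreau (Member).
Among Castillo, Delgado, Lindqvist, Horvat, Ferreira, Greco, Brennan and Pereira, a Privy Counsellor before not a Privy Counsellor: Castillo, Delgado, Lindqvist, Horvat, Ferreira, Greco and Brennan (a Privy Counsellor) before Pereira (not a Privy Counsellor).
Among Castillo, Delgado, Lindqvist, Horvat, Ferreira, Greco and Brennan, by terms served (higher first): Castillo, Delgado, Lindqvist, Horvat and Ferreira (7 terms) before Greco (3 terms) before Brennan (2 terms).
Among Castillo, Delgado, Lindqvist, Horvat and Ferreira, by date of appointment to current office (earlier first): Castillo (23 Apr 2013) before Delgado, Lindqvist and Horvat (20 Aug 2014) before Ferreira (24 Oct 2017).
Among Delgado, Lindqvist and Horvat, by date first returned to the chamber (earlier first): Delgado (1997-04-19) before Lindqvist (1997-11-04) before Horvat (2001-11-14).
Vance and Moreau are each a Privy Counsellor, so the next rule applies.
Vance and Moreau both have terms served 6 terms, so the next rule applies.
Vance and Moreau both have date of appointment to current office 25 Jul 2016, so the next rule applies.
Among Vance and Moreau, by date first returned to the chamber (earlier first): Vance (2010-04-09) before Moreau (2010-07-15).
Order: Castillo, Delgado, Lindqvist, Horvat, Ferreira, Greco, Brennan, Pereira, Vance, Moreau.

Vance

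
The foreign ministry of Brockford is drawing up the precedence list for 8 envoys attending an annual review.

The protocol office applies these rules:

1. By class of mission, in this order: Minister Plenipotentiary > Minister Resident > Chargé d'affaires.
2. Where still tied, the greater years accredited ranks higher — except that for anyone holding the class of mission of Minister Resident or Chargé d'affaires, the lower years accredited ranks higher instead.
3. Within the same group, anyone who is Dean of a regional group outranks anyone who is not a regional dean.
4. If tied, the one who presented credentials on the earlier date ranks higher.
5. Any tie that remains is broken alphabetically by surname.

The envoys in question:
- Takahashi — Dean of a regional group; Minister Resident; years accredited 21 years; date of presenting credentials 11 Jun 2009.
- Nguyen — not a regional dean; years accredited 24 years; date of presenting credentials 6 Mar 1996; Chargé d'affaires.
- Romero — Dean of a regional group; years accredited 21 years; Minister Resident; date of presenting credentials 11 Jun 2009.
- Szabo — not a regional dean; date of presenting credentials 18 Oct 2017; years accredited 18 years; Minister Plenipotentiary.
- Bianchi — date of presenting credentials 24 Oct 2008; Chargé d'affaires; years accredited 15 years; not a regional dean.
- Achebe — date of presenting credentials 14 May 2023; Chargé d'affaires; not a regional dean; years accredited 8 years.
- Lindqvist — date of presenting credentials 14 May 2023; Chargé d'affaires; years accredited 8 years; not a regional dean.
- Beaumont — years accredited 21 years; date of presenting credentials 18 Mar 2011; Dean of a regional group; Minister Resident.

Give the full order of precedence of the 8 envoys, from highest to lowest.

By class of mission: Szabo (Minister Plenipotentiary); then Romero, Takahashi and Beaumont (Minister Resident); then Achebe, Lindqvist, Bianchi and Nguyen (Chargé d'affaires).
Romero, Takahashi and Beaumont all have years accredited 21 years, so the next rule applies.
Romero, Takahashi and Beaumont are each Dean of a regional group, so the next rule applies.
Among Romero, Takahashi and Beaumont, by date of presenting credentials (earlier first): Romero and Takahashi (11 Jun 2009) before Beaumont (18 Mar 2011).
Among Romero and Takahashi, alphabetically by surname: Romero before Takahashi.
Among Achebe, Lindqvist, Bianchi and Nguyen, by years accredited (lower first) (reversed rule for this group): Achebe and Lindqvist (8 years) before Bianchi (15 years) before Nguyen (24 years).
Achebe and Lindqvist are each not a regional dean, so the next rule applies.
Achebe and Lindqvist both have date of presenting credentials 14 May 2023, so the next rule applies.
Among Achebe and Lindqvist, alphabetically by surname: Achebe before Lindqvist.
Full order: Szabo, Romero, Takahashi, Beaumont, Achebe, Lindqvist, Bianchi, Nguyen.

Szabo, Romero, Takahashi, Beaumont, Achebe, Lindqvist, Bianchi, Nguyen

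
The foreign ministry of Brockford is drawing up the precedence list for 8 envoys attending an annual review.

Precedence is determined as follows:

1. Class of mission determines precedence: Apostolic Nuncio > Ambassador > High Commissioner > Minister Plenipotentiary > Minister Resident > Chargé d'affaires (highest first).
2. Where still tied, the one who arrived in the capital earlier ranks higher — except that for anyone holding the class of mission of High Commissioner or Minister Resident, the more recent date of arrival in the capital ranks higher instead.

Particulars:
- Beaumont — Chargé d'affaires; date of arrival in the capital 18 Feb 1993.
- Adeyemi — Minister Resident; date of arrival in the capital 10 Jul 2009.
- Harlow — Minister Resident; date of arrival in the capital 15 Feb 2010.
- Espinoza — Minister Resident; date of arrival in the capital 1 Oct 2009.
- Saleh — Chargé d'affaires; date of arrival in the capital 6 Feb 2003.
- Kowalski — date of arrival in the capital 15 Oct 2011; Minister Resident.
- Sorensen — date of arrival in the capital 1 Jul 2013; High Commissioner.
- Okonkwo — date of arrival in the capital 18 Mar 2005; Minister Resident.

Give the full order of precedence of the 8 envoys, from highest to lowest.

By class of mission: Sorensen (High Commissioner); then Kowalski, Harlow, Espinoza, Adeyemi and Okonkwo (Minister Resident); then Beaumont and Saleh (Chargé d'affaires).
Among Kowalski, Harlow, Espinoza, Adeyemi and Okonkwo, by date of arrival in the capital (later first) (reversed rule for this group): Kowalski (15 Oct 2011) before Harlow (15 Feb 2010) before Espinoza (1 Oct 2009) before Adeyemi (10 Jul 2009) before Okonkwo (18 Mar 2005).
Among Beaumont and Saleh, by date of arrival in the capital (earlier first): Beaumont (18 Feb 1993) before Saleh (6 Feb 2003).
Full order: Sorensen, Kowalski, Harlow, Espinoza, Adeyemi, Okonkwo, Beaumont, Saleh.

Sorensen, Kowalski, Harlow, Espinoza, Adeyemi, Okonkwo, Beaumont, Saleh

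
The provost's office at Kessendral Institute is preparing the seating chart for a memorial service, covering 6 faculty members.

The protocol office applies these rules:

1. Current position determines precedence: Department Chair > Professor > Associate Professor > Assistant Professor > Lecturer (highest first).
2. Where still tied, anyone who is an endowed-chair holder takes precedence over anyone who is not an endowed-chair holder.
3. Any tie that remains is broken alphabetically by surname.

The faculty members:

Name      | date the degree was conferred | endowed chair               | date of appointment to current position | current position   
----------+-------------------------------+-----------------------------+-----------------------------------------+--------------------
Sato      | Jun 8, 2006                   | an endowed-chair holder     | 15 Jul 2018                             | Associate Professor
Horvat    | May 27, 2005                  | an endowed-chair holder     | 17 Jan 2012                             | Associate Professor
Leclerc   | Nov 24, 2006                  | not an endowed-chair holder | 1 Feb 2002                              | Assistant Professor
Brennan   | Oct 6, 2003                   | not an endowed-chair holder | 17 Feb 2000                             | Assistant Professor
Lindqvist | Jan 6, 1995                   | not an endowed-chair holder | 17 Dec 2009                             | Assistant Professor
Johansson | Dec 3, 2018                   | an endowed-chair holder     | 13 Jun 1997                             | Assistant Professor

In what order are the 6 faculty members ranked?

Horvat, Sato, Johansson, Brennan, Leclerc, Lindqvist

By current position: Horvat and Sato (Associate Professor); then Johansson, Brennan, Leclerc and Lindqvist (Assistant Professor).
Horvat and Sato are each an endowed-chair holder, so the next rule applies.
Among Horvat and Sato, alphabetically by surname: Horvat before Sato.
Among Johansson, Brennan, Leclerc and Lindqvist, an endowed-chair holder before not an endowed-chair holder: Johansson (an endowed-chair holder) before Brennan, Leclerc and Lindqvist (not an endowed-chair holder).
Among Brennan, Leclerc and Lindqvist, alphabetically by surname: Brennan before Leclerc before Lindqvist.
Full order: Horvat, Sato, Johansson, Brennan, Leclerc, Lindqvist.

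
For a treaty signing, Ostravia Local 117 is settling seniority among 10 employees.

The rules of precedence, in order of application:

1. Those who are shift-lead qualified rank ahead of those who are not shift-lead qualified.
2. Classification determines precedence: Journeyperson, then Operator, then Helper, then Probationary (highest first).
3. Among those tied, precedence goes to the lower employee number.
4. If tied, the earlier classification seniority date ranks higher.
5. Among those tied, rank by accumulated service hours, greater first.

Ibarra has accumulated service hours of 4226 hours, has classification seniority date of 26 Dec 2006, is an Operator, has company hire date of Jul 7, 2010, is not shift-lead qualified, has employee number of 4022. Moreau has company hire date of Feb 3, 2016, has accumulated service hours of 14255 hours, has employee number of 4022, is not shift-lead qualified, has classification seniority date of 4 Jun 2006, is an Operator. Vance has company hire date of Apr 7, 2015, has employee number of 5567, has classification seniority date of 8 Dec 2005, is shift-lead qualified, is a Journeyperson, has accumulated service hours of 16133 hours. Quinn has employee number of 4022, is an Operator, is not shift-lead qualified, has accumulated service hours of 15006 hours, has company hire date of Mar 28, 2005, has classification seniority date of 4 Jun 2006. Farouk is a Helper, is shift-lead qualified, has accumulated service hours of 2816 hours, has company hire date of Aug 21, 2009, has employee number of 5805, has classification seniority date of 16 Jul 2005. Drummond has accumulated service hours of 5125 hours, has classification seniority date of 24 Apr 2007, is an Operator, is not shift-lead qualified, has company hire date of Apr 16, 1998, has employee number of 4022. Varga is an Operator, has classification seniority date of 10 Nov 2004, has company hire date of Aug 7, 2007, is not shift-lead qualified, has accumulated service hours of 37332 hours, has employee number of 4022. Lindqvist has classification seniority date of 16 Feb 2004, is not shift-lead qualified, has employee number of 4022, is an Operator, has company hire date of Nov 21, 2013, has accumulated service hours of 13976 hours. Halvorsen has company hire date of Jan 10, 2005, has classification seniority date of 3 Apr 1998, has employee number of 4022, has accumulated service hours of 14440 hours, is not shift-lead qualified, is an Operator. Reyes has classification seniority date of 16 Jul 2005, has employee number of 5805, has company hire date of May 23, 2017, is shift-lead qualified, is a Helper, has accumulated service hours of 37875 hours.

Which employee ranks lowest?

Drummond

By the first rule: Vance, Reyes and Farouk (each shift-lead qualified); then Halvorsen, Lindqvist, Varga, Quinn, Moreau, Ibarra and Drummond (each not shift-lead qualified).
Among Vance, Reyes and Farouk, by classification: Vance (Journeyperson) before Reyes and Farouk (Helper).
Reyes and Farouk both have employee number 5805, so the next rule applies.
Reyes and Farouk both have classification seniority date 16 Jul 2005, so the next rule applies.
Among Reyes and Farouk, by accumulated service hours (higher first): Reyes (37875 hours) before Farouk (2816 hours).
Halvorsen, Lindqvist, Varga, Quinn, Moreau, Ibarra and Drummond are each Operator, so the next rule applies.
Halvorsen, Lindqvist, Varga, Quinn, Moreau, Ibarra and Drummond all have employee number 4022, so the next rule applies.
Among Halvorsen, Lindqvist, Varga, Quinn, Moreau, Ibarra and Drummond, by classification seniority date (earlier first): Halvorsen (3 Apr 1998) before Lindqvist (16 Feb 2004) before Varga (10 Nov 2004) before Quinn and Moreau (4 Jun 2006) before Ibarra (26 Dec 2006) before Drummond (24 Apr 2007).
Among Quinn and Moreau, by accumulated service hours (higher first): Quinn (15006 hours) before Moreau (14255 hours).
Order: Vance, Reyes, Farouk, Halvorsen, Lindqvist, Varga, Quinn, Moreau, Ibarra, Drummond.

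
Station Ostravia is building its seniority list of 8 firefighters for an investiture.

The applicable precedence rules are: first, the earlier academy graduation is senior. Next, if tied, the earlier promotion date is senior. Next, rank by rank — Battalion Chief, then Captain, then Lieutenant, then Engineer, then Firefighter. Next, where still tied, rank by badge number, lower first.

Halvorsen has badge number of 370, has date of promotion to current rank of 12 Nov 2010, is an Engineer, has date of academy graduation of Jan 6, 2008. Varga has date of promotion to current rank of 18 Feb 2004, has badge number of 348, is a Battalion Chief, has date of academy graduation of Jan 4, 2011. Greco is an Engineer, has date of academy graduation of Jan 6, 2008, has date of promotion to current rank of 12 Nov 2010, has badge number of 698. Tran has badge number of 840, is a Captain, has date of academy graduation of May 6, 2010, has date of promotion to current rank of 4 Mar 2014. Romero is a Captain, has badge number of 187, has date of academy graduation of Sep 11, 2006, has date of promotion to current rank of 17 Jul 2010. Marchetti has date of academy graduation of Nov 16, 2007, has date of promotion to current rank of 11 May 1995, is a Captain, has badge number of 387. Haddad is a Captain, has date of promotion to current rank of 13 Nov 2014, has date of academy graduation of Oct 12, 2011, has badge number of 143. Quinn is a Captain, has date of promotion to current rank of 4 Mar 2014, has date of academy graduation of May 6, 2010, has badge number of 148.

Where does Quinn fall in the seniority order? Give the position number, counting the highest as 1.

5

By date of academy graduation (earlier first): Romero (Sep 11, 2006); then Marchetti (Nov 16, 2007); then Halvorsen and Greco (both Jan 6, 2008); then Quinn and Tran (both May 6, 2010); then Varga (Jan 4, 2011); then Haddad (Oct 12, 2011).
Halvorsen and Greco both have date of promotion to current rank 12 Nov 2010, so the next rule applies.
Halvorsen and Greco are each Engineer, so the next rule applies.
Among Halvorsen and Greco, by badge number (lower first): Halvorsen (370) before Greco (698).
Quinn and Tran both have date of promotion to current rank 4 Mar 2014, so the next rule applies.
Quinn and Tran are each Captain, so the next rule applies.
Among Quinn and Tran, by badge number (lower first): Quinn (148) before Tran (840).
Order: Romero, Marchetti, Halvorsen, Greco, Quinn, Tran, Varga, Haddad. So position 5.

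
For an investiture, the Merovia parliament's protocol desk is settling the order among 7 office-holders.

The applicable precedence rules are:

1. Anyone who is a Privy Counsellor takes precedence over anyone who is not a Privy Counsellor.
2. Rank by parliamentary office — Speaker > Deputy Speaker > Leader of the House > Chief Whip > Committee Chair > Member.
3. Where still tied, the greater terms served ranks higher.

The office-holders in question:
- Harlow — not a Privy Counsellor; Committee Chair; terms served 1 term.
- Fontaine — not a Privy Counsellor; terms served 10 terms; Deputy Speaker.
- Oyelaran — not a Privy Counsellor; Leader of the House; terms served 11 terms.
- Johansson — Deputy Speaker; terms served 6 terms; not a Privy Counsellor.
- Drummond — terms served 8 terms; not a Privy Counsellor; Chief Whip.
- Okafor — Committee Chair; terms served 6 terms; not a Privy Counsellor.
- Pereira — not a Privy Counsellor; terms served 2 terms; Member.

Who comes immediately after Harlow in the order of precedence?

Pereira

By the first rule: Fontaine, Johansson, Oyelaran, Drummond, Okafor, Harlow and Pereira (each not a Privy Counsellor).
Among Fontaine, Johansson, Oyelaran, Drummond, Okafor, Harlow and Pereira, by parliamentary office: Fontaine and Johansson (Deputy Speaker) before Oyelaran (Leader of the House) before Drummond (Chief Whip) before Okafor and Harlow (Committee Chair) before Pereira (Member).
Among Fontaine and Johansson, by terms served (higher first): Fontaine (10 terms) before Johansson (6 terms).
Among Okafor and Harlow, by terms served (higher first): Okafor (6 terms) before Harlow (1 term).
Order: Fontaine, Johansson, Oyelaran, Drummond, Okafor, Harlow, Pereira.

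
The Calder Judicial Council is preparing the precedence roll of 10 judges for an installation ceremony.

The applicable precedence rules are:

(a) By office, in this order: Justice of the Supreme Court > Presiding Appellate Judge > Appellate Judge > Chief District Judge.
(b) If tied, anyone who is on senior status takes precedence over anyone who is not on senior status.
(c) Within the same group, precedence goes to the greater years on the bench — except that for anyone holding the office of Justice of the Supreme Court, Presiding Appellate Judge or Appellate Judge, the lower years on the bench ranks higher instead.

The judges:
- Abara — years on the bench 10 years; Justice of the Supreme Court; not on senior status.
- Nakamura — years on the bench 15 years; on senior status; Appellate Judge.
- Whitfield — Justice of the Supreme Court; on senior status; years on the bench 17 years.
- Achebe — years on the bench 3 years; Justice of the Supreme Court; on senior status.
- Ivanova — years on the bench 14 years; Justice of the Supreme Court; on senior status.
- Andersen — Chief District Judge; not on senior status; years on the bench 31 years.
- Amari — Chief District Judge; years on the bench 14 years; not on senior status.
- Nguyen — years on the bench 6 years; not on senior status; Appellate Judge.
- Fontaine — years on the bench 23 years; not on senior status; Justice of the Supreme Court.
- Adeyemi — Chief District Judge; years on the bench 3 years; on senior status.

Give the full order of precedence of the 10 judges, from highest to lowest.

Achebe, Ivanova, Whitfield, Abara, Fontaine, Nakamura, Nguyen, Adeyemi, Andersen, Amari

By office: Achebe, Ivanova, Whitfield, Abara and Fontaine (Justice of the Supreme Court); then Nakamura and Nguyen (Appellate Judge); then Adeyemi, Andersen and Amari (Chief District Judge).
Among Achebe, Ivanova, Whitfield, Abara and Fontaine, on senior status before not on senior status: Achebe, Ivanova and Whitfield (on senior status) before Abara and Fontaine (not on senior status).
Among Achebe, Ivanova and Whitfield, by years on the bench (lower first) (reversed rule for this group): Achebe (3 years) before Ivanova (14 years) before Whitfield (17 years).
Among Abara and Fontaine, by years on the bench (lower first) (reversed rule for this group): Abara (10 years) before Fontaine (23 years).
Among Nakamura and Nguyen, on senior status before not on senior status: Nakamura (on senior status) before Nguyen (not on senior status).
Among Adeyemi, Andersen and Amari, on senior status before not on senior status: Adeyemi (on senior status) before Andersen and Amari (not on senior status).
Among Andersen and Amari, by years on the bench (higher first): Andersen (31 years) before Amari (14 years).
Full order: Achebe, Ivanova, Whitfield, Abara, Fontaine, Nakamura, Nguyen, Adeyemi, Andersen, Amari.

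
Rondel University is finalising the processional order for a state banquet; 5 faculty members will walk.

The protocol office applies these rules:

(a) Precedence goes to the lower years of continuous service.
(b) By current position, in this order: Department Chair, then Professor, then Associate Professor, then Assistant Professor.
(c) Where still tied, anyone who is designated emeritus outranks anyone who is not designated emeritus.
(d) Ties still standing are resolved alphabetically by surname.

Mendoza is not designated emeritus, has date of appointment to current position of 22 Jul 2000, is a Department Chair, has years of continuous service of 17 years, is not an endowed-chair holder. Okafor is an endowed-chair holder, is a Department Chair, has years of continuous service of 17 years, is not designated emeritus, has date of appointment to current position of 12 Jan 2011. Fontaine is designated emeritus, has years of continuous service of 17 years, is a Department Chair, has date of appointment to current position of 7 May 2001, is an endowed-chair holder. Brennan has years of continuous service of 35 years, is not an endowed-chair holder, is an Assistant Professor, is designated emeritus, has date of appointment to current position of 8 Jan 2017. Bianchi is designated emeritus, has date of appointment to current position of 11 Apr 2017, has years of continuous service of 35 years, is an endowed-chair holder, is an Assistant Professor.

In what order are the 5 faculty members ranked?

By years of continuous service (lower first): Fontaine, Mendoza and Okafor (each 17 years); then Bianchi and Brennan (both 35 years).
Fontaine, Mendoza and Okafor are each Department Chair, so the next rule applies.
Among Fontaine, Mendoza and Okafor, designated emeritus before not designated emeritus: Fontaine (designated emeritus) before Mendoza and Okafor (not designated emeritus).
Among Mendoza and Okafor, alphabetically by surname: Mendoza before Okafor.
Bianchi and Brennan are each Assistant Professor, so the next rule applies.
Bianchi and Brennan are each designated emeritus, so the next rule applies.
Among Bianchi and Brennan, alphabetically by surname: Bianchi before Brennan.
Full order: Fontaine, Mendoza, Okafor, Bianchi, Brennan.

Fontaine, Mendoza, Okafor, Bianchi, Brennan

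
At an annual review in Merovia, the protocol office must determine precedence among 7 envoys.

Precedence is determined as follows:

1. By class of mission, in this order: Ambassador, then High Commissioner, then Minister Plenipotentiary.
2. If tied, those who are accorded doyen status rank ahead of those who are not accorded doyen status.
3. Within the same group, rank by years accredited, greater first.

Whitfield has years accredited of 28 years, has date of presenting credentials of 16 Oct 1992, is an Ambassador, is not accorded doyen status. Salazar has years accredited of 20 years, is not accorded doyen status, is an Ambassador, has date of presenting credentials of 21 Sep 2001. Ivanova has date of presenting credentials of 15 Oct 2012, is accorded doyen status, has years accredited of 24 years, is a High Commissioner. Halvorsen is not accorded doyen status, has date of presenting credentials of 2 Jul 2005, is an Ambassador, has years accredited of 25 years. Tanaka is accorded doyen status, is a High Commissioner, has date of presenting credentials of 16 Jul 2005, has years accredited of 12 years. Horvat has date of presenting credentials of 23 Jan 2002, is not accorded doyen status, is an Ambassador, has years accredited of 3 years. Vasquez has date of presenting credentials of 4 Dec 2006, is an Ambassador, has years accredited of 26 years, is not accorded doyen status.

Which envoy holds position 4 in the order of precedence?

By class of mission: Whitfield, Vasquez, Halvorsen, Salazar and Horvat (Ambassador); then Ivanova and Tanaka (High Commissioner).
Whitfield, Vasquez, Halvorsen, Salazar and Horvat are each not accorded doyen status, so the next rule applies.
Among Whitfield, Vasquez, Halvorsen, Salazar and Horvat, by years accredited (higher first): Whitfield (28 years) before Vasquez (26 years) before Halvorsen (25 years) before Salazar (20 years) before Horvat (3 years).
Ivanova and Tanaka are each accorded doyen status, so the next rule applies.
Among Ivanova and Tanaka, by years accredited (higher first): Ivanova (24 years) before Tanaka (12 years).
Order: Whitfield, Vasquez, Halvorsen, Salazar, Horvat, Ivanova, Tanaka.

Salazar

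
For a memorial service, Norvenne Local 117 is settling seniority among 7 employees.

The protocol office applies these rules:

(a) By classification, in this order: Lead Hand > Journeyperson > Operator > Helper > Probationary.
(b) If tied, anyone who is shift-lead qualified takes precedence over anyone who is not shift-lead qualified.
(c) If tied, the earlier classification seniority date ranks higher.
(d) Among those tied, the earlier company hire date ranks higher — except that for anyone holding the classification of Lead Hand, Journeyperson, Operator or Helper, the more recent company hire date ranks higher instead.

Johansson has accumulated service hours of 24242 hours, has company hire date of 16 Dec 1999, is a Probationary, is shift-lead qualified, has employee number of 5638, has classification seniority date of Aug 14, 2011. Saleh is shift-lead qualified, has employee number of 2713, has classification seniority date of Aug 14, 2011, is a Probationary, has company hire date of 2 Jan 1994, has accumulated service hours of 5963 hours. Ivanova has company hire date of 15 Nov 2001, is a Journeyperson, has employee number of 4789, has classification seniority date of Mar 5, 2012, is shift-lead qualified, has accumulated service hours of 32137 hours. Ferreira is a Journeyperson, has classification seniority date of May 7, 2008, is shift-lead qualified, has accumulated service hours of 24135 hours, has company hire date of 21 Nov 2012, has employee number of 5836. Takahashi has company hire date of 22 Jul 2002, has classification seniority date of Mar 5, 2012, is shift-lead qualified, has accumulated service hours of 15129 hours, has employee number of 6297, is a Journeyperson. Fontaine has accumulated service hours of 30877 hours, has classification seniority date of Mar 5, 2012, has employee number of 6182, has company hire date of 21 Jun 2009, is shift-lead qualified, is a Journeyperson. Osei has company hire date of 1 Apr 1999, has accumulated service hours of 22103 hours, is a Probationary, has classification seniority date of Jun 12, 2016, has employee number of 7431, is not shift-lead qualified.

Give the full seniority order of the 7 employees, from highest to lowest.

Ferreira, Fontaine, Takahashi, Ivanova, Saleh, Johansson, Osei

By classification: Ferreira, Fontaine, Takahashi and Ivanova (Journeyperson); then Saleh, Johansson and Osei (Probationary).
Ferreira, Fontaine, Takahashi and Ivanova are each shift-lead qualified, so the next rule applies.
Among Ferreira, Fontaine, Takahashi and Ivanova, by classification seniority date (earlier first): Ferreira (May 7, 2008) before Fontaine, Takahashi and Ivanova (Mar 5, 2012).
Among Fontaine, Takahashi and Ivanova, by company hire date (later first) (reversed rule for this group): Fontaine (21 Jun 2009) before Takahashi (22 Jul 2002) before Ivanova (15 Nov 2001).
Among Saleh, Johansson and Osei, shift-lead qualified before not shift-lead qualified: Saleh and Johansson (shift-lead qualified) before Osei (not shift-lead qualified).
Saleh and Johansson both have classification seniority date Aug 14, 2011, so the next rule applies.
Among Saleh and Johansson, by company hire date (earlier first): Saleh (2 Jan 1994) before Johansson (16 Dec 1999).
Full order: Ferreira, Fontaine, Takahashi, Ivanova, Saleh, Johansson, Osei.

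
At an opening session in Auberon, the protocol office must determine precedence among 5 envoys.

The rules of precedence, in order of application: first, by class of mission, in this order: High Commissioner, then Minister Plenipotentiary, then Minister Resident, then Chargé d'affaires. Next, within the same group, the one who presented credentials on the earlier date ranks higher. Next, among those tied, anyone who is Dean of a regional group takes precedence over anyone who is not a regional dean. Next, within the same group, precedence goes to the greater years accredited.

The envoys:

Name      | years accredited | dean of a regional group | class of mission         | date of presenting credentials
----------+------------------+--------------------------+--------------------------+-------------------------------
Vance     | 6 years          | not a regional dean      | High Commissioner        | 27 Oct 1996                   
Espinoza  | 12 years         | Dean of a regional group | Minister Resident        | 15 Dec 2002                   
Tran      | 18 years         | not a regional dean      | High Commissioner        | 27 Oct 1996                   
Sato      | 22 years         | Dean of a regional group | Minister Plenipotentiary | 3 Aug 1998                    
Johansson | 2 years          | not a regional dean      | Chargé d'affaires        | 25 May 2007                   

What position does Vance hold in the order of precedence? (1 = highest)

2

By class of mission: Tran and Vance (High Commissioner); then Sato (Minister Plenipotentiary); then Espinoza (Minister Resident); then Johansson (Chargé d'affaires).
Tran and Vance both have date of presenting credentials 27 Oct 1996, so the next rule applies.
Tran and Vance are each not a regional dean, so the next rule applies.
Among Tran and Vance, by years accredited (higher first): Tran (18 years) before Vance (6 years).
Order: Tran, Vance, Sato, Espinoza, Johansson. So position 2.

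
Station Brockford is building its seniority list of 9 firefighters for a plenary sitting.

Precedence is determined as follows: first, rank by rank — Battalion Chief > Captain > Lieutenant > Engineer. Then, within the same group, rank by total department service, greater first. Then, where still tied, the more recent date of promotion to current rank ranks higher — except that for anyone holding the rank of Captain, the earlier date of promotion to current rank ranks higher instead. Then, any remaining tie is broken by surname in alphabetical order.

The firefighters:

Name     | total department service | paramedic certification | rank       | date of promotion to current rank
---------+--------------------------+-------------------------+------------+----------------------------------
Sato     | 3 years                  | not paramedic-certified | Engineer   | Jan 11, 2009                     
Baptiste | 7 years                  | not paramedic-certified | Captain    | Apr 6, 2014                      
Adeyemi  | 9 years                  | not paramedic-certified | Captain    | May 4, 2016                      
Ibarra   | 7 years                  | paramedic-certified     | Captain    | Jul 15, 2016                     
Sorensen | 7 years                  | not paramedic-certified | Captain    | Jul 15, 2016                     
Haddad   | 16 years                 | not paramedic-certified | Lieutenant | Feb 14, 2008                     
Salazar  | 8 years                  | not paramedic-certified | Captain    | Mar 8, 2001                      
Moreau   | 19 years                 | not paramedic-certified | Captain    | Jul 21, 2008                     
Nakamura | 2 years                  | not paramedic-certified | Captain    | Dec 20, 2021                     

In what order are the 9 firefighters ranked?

By rank: Moreau, Adeyemi, Salazar, Baptiste, Ibarra, Sorensen and Nakamura (Captain); then Haddad (Lieutenant); then Sato (Engineer).
Among Moreau, Adeyemi, Salazar, Baptiste, Ibarra, Sorensen and Nakamura, by total department service (higher first): Moreau (19 years) before Adeyemi (9 years) before Salazar (8 years) before Baptiste, Ibarra and Sorensen (7 years) before Nakamura (2 years).
Among Baptiste, Ibarra and Sorensen, by date of promotion to current rank (earlier first) (reversed rule for this group): Baptiste (Apr 6, 2014) before Ibarra and Sorensen (Jul 15, 2016).
Among Ibarra and Sorensen, alphabetically by surname: Ibarra before Sorensen.
Full order: Moreau, Adeyemi, Salazar, Baptiste, Ibarra, Sorensen, Nakamura, Haddad, Sato.

Moreau, Adeyemi, Salazar, Baptiste, Ibarra, Sorensen, Nakamura, Haddad, Sato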